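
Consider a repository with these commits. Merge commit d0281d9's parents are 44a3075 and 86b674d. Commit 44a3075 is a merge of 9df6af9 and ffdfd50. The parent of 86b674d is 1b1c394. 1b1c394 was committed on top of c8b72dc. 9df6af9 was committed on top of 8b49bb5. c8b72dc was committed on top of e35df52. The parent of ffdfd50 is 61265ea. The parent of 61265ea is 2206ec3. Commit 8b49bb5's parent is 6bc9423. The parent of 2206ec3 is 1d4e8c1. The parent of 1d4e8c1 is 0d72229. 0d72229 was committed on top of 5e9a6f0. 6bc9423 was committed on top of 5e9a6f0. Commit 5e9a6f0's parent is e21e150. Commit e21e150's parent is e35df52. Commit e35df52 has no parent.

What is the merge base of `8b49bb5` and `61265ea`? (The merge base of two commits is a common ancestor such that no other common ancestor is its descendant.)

5e9a6f0

Ancestors of 8b49bb5: {5e9a6f0, 6bc9423, 8b49bb5, e21e150, e35df52}.
Ancestors of 61265ea: {0d72229, 1d4e8c1, 2206ec3, 5e9a6f0, 61265ea, e21e150, e35df52}.
Common ancestors: {5e9a6f0, e21e150, e35df52}.
Among these, 5e9a6f0 is not an ancestor of any other common ancestor — it is the merge base.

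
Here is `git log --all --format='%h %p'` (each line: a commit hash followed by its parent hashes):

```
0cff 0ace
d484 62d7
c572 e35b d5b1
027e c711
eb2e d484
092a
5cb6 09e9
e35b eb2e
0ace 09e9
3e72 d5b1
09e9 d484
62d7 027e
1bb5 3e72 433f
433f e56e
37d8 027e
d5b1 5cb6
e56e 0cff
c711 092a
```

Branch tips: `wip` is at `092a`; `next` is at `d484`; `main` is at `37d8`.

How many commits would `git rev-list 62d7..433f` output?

6

Reachable from 433f: {027e, 092a, 09e9, 0ace, 0cff, 433f, 62d7, c711, d484, e56e}.
Reachable from 62d7: {027e, 092a, 62d7, c711}.
In 433f's history but not 62d7's: {09e9, 0ace, 0cff, 433f, d484, e56e} — 6 commits.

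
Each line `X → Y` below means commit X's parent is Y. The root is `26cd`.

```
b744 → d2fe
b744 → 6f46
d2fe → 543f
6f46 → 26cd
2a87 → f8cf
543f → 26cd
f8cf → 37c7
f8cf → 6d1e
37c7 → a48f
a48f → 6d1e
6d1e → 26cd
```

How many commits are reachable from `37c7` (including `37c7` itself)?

4

Walking parent pointers from 37c7: reachable set = {26cd, 37c7, 6d1e, a48f}.
That is 4 commits.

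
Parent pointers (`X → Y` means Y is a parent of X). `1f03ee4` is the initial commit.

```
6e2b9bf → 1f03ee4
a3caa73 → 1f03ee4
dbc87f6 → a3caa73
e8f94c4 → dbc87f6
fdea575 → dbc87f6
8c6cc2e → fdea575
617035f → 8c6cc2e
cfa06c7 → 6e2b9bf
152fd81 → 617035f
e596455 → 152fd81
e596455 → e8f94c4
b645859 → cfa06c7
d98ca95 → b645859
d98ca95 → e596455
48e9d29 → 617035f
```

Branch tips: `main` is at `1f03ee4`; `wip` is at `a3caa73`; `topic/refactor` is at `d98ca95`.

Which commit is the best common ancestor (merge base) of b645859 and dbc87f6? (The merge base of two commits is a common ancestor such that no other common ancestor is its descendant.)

Ancestors of b645859: {1f03ee4, 6e2b9bf, b645859, cfa06c7}.
Ancestors of dbc87f6: {1f03ee4, a3caa73, dbc87f6}.
Common ancestors: {1f03ee4}.
The only common ancestor is 1f03ee4, so it is the merge base.

1f03ee4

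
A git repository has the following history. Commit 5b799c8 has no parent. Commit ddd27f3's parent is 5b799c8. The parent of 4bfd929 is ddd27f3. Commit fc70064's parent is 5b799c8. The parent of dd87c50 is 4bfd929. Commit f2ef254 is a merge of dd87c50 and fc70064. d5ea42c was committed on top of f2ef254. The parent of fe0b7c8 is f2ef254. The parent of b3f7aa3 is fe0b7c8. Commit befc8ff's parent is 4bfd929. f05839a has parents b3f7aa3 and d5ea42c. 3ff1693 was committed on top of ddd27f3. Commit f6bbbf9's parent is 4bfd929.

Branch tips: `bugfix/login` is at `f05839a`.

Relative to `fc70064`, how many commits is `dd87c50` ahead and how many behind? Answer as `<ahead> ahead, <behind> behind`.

3 ahead, 1 behind

Reachable from dd87c50: {4bfd929, 5b799c8, dd87c50, ddd27f3}.
Reachable from fc70064: {5b799c8, fc70064}.
Only in dd87c50's history (ahead): {4bfd929, dd87c50, ddd27f3} — 3.
Only in fc70064's history (behind): {fc70064} — 1.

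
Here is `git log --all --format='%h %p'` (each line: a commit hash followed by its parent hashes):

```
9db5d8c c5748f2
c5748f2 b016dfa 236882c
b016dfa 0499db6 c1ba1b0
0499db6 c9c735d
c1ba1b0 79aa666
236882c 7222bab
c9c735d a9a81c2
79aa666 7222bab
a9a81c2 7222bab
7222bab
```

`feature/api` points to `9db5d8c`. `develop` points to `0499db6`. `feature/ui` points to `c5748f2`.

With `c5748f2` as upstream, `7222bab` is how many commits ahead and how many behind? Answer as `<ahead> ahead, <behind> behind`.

Reachable from 7222bab: {7222bab}.
Reachable from c5748f2: {0499db6, 236882c, 7222bab, 79aa666, a9a81c2, b016dfa, c1ba1b0, c5748f2, c9c735d}.
Only in 7222bab's history (ahead): {} — 0.
Only in c5748f2's history (behind): {0499db6, 236882c, 79aa666, a9a81c2, b016dfa, c1ba1b0, c5748f2, c9c735d} — 8.

0 ahead, 8 behind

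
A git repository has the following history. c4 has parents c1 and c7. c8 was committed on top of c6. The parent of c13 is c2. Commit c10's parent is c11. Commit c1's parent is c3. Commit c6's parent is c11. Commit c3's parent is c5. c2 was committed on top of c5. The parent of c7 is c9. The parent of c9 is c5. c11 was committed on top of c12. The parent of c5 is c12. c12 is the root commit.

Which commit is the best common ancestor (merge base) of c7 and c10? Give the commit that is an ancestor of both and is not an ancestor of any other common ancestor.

c12

Ancestors of c7: {c12, c5, c7, c9}.
Ancestors of c10: {c10, c11, c12}.
Common ancestors: {c12}.
The only common ancestor is c12, so it is the merge base.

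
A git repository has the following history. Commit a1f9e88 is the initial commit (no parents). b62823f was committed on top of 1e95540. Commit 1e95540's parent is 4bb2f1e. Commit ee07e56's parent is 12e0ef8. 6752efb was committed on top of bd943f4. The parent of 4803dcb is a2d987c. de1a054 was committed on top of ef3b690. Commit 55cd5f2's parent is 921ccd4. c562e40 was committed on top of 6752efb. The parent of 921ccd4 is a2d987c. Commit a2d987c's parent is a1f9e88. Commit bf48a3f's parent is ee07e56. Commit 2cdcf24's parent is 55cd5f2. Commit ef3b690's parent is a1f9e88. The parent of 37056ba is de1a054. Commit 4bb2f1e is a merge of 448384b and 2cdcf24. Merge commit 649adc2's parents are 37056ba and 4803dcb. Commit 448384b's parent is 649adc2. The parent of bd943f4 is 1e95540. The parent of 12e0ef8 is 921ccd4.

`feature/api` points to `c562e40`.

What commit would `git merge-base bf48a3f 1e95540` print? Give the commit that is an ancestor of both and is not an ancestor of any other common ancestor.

Ancestors of bf48a3f: {12e0ef8, 921ccd4, a1f9e88, a2d987c, bf48a3f, ee07e56}.
Ancestors of 1e95540: {1e95540, 2cdcf24, 37056ba, 448384b, 4803dcb, 4bb2f1e, 55cd5f2, 649adc2, 921ccd4, a1f9e88, a2d987c, de1a054, ef3b690}.
Common ancestors: {921ccd4, a1f9e88, a2d987c}.
Among these, 921ccd4 is not an ancestor of any other common ancestor — it is the merge base.

921ccd4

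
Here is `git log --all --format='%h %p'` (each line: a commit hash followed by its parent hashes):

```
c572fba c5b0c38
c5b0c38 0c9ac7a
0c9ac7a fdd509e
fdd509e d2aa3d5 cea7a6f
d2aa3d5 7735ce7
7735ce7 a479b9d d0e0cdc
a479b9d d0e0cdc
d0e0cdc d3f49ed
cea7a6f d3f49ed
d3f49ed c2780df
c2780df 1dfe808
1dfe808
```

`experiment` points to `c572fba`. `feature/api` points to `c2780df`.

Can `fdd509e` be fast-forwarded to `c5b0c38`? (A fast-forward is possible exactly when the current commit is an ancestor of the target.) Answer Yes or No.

A fast-forward from fdd509e to c5b0c38 is possible iff fdd509e is an ancestor of c5b0c38.
Ancestors of c5b0c38: {0c9ac7a, 1dfe808, 7735ce7, a479b9d, c2780df, c5b0c38, cea7a6f, d0e0cdc, d2aa3d5, d3f49ed, fdd509e}.
fdd509e is among them, so fast-forward is possible.

Yes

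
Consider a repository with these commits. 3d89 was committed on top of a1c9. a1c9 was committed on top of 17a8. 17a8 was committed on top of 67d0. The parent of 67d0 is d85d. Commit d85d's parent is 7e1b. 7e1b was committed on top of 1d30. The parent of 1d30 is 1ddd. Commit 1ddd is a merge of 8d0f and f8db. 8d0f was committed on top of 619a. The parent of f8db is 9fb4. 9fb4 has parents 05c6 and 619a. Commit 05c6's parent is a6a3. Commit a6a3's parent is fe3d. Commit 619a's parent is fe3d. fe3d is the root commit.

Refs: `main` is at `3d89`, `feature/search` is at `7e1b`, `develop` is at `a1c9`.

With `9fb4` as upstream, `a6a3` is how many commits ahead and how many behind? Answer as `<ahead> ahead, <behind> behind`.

Reachable from a6a3: {a6a3, fe3d}.
Reachable from 9fb4: {05c6, 619a, 9fb4, a6a3, fe3d}.
Only in a6a3's history (ahead): {} — 0.
Only in 9fb4's history (behind): {05c6, 619a, 9fb4} — 3.

0 ahead, 3 behind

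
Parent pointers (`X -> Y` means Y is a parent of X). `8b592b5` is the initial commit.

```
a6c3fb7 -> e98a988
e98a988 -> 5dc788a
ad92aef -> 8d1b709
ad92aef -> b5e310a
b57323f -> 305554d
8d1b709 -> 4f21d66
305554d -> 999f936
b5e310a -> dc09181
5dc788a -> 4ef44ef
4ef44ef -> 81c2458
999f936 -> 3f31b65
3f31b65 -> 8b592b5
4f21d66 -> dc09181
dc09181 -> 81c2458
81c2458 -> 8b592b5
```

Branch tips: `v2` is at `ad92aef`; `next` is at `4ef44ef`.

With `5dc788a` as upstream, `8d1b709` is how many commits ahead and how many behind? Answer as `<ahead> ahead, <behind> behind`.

3 ahead, 2 behind

Reachable from 8d1b709: {4f21d66, 81c2458, 8b592b5, 8d1b709, dc09181}.
Reachable from 5dc788a: {4ef44ef, 5dc788a, 81c2458, 8b592b5}.
Only in 8d1b709's history (ahead): {4f21d66, 8d1b709, dc09181} — 3.
Only in 5dc788a's history (behind): {4ef44ef, 5dc788a} — 2.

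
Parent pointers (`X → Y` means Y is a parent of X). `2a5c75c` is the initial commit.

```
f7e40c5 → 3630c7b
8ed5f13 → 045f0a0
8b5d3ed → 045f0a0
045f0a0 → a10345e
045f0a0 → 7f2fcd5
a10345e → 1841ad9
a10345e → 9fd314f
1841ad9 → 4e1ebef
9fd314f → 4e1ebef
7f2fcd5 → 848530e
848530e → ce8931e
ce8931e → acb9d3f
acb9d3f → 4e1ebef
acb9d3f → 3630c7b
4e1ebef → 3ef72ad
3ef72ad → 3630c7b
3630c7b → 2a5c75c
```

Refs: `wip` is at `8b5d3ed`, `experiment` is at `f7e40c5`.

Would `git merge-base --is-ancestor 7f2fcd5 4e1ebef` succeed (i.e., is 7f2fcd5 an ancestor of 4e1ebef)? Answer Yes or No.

No

Ancestors of 4e1ebef: {2a5c75c, 3630c7b, 3ef72ad, 4e1ebef}.
7f2fcd5 is not in that set, so it is not an ancestor of 4e1ebef.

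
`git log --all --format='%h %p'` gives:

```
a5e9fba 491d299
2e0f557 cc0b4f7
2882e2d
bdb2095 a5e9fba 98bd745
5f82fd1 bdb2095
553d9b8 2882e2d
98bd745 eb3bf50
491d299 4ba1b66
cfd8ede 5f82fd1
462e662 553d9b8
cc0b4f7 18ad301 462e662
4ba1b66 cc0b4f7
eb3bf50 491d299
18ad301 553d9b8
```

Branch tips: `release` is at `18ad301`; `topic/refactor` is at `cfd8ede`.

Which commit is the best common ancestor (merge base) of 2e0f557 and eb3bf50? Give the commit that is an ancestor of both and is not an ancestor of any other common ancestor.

Ancestors of 2e0f557: {18ad301, 2882e2d, 2e0f557, 462e662, 553d9b8, cc0b4f7}.
Ancestors of eb3bf50: {18ad301, 2882e2d, 462e662, 491d299, 4ba1b66, 553d9b8, cc0b4f7, eb3bf50}.
Common ancestors: {18ad301, 2882e2d, 462e662, 553d9b8, cc0b4f7}.
Among these, cc0b4f7 is not an ancestor of any other common ancestor — it is the merge base.

cc0b4f7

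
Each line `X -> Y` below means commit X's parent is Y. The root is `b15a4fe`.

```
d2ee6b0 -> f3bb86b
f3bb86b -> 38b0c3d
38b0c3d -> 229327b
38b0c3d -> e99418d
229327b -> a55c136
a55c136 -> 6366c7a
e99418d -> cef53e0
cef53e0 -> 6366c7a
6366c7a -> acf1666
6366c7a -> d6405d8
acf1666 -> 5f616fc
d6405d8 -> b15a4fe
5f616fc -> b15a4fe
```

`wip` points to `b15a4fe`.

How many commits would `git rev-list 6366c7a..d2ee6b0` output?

Reachable from d2ee6b0: {229327b, 38b0c3d, 5f616fc, 6366c7a, a55c136, acf1666, b15a4fe, cef53e0, d2ee6b0, d6405d8, e99418d, f3bb86b}.
Reachable from 6366c7a: {5f616fc, 6366c7a, acf1666, b15a4fe, d6405d8}.
In d2ee6b0's history but not 6366c7a's: {229327b, 38b0c3d, a55c136, cef53e0, d2ee6b0, e99418d, f3bb86b} — 7 commits.

7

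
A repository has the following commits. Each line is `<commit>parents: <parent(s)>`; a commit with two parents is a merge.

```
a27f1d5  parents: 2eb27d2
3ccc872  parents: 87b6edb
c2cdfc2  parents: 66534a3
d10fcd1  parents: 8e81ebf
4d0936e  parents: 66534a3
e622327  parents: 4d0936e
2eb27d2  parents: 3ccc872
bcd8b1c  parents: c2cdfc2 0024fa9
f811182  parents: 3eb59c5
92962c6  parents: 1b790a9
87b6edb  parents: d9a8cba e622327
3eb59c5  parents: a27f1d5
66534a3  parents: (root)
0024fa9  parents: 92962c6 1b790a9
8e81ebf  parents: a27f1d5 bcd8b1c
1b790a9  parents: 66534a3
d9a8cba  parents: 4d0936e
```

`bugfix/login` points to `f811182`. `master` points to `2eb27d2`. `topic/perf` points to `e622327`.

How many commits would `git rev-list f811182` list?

Walking parent pointers from f811182: reachable set = {2eb27d2, 3ccc872, 3eb59c5, 4d0936e, 66534a3, 87b6edb, a27f1d5, d9a8cba, e622327, f811182}.
That is 10 commits.

10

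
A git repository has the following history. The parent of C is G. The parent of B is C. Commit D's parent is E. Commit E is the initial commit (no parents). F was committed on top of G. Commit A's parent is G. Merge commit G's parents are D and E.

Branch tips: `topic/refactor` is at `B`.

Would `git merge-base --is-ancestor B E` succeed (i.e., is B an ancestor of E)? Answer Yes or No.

No

Ancestors of E: {E}.
B is not in that set, so it is not an ancestor of E.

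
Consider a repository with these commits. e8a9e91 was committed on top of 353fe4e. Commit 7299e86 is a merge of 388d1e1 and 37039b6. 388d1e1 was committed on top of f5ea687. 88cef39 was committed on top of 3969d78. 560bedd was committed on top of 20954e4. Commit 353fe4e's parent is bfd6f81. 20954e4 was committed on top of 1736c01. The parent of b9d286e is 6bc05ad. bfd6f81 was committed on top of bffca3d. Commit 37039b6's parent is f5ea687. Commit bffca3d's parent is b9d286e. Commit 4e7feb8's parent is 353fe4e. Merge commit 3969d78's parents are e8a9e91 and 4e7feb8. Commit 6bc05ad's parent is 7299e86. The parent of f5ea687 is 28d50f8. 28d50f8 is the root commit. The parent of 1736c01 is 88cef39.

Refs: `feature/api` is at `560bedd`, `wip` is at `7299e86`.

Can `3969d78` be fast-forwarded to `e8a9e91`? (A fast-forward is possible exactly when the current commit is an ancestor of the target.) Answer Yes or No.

No

A fast-forward from 3969d78 to e8a9e91 is possible iff 3969d78 is an ancestor of e8a9e91.
Ancestors of e8a9e91: {28d50f8, 353fe4e, 37039b6, 388d1e1, 6bc05ad, 7299e86, b9d286e, bfd6f81, bffca3d, e8a9e91, f5ea687}.
3969d78 is not among them, so fast-forward is not possible.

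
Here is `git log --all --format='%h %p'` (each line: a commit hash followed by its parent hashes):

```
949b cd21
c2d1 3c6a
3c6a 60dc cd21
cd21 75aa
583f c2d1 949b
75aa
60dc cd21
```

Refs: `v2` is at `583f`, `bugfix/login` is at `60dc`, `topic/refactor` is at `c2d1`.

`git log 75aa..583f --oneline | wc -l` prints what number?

6

Reachable from 583f: {3c6a, 583f, 60dc, 75aa, 949b, c2d1, cd21}.
Reachable from 75aa: {75aa}.
In 583f's history but not 75aa's: {3c6a, 583f, 60dc, 949b, c2d1, cd21} — 6 commits.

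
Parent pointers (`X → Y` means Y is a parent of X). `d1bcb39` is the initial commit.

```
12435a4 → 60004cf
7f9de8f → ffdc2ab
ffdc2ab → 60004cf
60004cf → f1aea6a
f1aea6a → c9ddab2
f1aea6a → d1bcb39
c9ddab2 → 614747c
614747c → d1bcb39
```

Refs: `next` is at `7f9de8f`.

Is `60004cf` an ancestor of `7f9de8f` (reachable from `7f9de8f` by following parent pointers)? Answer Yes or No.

Ancestors of 7f9de8f (commits reachable by following parents): {60004cf, 614747c, 7f9de8f, c9ddab2, d1bcb39, f1aea6a, ffdc2ab}.
60004cf is in that set, so it is an ancestor of 7f9de8f.

Yes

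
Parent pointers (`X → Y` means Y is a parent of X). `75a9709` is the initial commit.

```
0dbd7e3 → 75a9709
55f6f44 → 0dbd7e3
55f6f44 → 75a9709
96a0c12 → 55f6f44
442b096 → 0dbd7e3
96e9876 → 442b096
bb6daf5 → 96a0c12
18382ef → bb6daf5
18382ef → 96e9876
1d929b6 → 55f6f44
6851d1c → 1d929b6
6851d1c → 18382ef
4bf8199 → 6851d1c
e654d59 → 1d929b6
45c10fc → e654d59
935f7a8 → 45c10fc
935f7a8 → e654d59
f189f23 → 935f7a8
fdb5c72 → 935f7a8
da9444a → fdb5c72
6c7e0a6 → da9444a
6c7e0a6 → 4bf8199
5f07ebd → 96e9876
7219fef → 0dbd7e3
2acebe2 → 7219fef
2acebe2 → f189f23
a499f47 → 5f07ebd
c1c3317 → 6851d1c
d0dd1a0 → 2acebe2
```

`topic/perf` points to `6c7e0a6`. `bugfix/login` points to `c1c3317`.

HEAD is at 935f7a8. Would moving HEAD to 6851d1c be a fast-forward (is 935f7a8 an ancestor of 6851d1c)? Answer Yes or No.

A fast-forward from 935f7a8 to 6851d1c is possible iff 935f7a8 is an ancestor of 6851d1c.
Ancestors of 6851d1c: {0dbd7e3, 18382ef, 1d929b6, 442b096, 55f6f44, 6851d1c, 75a9709, 96a0c12, 96e9876, bb6daf5}.
935f7a8 is not among them, so fast-forward is not possible.

No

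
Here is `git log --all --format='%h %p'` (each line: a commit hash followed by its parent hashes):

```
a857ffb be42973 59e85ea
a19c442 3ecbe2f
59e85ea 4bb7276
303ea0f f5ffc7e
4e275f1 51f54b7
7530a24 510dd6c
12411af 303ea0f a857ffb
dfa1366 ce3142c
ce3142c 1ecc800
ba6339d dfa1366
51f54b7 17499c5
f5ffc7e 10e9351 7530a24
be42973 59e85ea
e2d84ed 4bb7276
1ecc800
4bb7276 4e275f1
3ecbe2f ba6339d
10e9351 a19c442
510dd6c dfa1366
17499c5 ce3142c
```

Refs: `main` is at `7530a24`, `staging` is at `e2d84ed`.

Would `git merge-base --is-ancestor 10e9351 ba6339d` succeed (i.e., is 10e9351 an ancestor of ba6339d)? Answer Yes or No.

No

Ancestors of ba6339d: {1ecc800, ba6339d, ce3142c, dfa1366}.
10e9351 is not in that set, so it is not an ancestor of ba6339d.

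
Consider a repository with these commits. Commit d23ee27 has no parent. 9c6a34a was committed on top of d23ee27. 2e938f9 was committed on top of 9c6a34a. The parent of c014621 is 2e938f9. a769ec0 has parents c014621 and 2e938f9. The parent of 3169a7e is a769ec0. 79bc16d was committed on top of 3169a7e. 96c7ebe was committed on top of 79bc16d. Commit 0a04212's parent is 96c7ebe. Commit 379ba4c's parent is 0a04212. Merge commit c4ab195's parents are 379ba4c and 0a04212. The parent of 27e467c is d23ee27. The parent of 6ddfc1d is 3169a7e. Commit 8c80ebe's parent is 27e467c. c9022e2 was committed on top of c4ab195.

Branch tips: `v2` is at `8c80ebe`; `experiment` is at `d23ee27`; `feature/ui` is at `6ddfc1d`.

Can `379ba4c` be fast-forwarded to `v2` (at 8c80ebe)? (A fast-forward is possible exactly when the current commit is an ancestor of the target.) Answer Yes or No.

No

A fast-forward from 379ba4c to 8c80ebe is possible iff 379ba4c is an ancestor of 8c80ebe.
Ancestors of 8c80ebe: {27e467c, 8c80ebe, d23ee27}.
379ba4c is not among them, so fast-forward is not possible.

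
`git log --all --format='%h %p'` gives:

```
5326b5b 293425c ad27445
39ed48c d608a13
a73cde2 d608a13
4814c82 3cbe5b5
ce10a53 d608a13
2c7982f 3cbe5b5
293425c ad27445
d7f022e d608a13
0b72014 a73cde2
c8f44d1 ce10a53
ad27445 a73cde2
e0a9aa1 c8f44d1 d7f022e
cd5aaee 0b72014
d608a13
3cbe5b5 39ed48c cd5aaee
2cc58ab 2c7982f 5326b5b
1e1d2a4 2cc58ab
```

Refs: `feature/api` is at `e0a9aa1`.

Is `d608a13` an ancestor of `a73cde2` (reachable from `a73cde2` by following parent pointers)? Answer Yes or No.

Yes

Ancestors of a73cde2 (commits reachable by following parents): {a73cde2, d608a13}.
d608a13 is in that set, so it is an ancestor of a73cde2.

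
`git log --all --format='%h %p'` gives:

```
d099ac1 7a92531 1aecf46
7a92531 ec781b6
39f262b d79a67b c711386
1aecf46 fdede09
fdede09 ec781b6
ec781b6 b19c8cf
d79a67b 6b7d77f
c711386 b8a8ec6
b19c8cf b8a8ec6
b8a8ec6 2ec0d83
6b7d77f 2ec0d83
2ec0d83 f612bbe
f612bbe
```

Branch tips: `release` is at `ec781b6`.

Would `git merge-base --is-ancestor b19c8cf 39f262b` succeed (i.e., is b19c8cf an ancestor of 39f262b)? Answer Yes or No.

Ancestors of 39f262b: {2ec0d83, 39f262b, 6b7d77f, b8a8ec6, c711386, d79a67b, f612bbe}.
b19c8cf is not in that set, so it is not an ancestor of 39f262b.

No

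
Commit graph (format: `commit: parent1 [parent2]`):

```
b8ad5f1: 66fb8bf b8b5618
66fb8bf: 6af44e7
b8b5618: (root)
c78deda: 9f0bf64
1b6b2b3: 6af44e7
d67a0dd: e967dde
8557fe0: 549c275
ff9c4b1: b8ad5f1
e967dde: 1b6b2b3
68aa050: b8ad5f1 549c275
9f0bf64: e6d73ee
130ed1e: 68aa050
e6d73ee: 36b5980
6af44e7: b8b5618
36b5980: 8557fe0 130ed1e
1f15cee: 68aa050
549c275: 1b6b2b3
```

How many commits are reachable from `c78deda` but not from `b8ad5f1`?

Reachable from c78deda: {130ed1e, 1b6b2b3, 36b5980, 549c275, 66fb8bf, 68aa050, 6af44e7, 8557fe0, 9f0bf64, b8ad5f1, b8b5618, c78deda, e6d73ee}.
Reachable from b8ad5f1: {66fb8bf, 6af44e7, b8ad5f1, b8b5618}.
In c78deda's history but not b8ad5f1's: {130ed1e, 1b6b2b3, 36b5980, 549c275, 68aa050, 8557fe0, 9f0bf64, c78deda, e6d73ee} — 9 commits.

9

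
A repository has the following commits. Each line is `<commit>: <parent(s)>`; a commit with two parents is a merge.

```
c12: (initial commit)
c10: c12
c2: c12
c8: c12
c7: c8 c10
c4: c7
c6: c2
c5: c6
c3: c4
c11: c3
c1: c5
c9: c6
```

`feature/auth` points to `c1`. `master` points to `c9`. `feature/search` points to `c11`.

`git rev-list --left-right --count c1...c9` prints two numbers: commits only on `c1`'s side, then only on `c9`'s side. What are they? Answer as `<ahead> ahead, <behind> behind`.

Reachable from c1: {c1, c12, c2, c5, c6}.
Reachable from c9: {c12, c2, c6, c9}.
Only in c1's history (ahead): {c1, c5} — 2.
Only in c9's history (behind): {c9} — 1.

2 ahead, 1 behind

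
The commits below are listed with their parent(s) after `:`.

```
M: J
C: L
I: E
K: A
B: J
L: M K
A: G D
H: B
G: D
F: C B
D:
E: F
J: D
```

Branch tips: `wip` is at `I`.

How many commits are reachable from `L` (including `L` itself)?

7

Walking parent pointers from L: reachable set = {A, D, G, J, K, L, M}.
That is 7 commits.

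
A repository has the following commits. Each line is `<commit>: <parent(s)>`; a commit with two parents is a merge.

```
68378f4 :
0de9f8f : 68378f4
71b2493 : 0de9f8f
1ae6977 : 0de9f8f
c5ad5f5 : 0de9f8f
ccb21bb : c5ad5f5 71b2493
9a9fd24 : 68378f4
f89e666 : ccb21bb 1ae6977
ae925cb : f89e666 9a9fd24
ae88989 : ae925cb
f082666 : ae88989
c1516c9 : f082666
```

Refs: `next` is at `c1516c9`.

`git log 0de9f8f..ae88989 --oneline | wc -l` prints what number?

Reachable from ae88989: {0de9f8f, 1ae6977, 68378f4, 71b2493, 9a9fd24, ae88989, ae925cb, c5ad5f5, ccb21bb, f89e666}.
Reachable from 0de9f8f: {0de9f8f, 68378f4}.
In ae88989's history but not 0de9f8f's: {1ae6977, 71b2493, 9a9fd24, ae88989, ae925cb, c5ad5f5, ccb21bb, f89e666} — 8 commits.

8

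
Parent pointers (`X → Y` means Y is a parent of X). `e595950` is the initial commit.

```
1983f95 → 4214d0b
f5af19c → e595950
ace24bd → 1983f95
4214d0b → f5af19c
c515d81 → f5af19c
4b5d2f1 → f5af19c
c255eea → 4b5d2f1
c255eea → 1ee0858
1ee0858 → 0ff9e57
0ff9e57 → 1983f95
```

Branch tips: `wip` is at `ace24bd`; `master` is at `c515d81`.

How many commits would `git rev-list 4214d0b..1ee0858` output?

3

Reachable from 1ee0858: {0ff9e57, 1983f95, 1ee0858, 4214d0b, e595950, f5af19c}.
Reachable from 4214d0b: {4214d0b, e595950, f5af19c}.
In 1ee0858's history but not 4214d0b's: {0ff9e57, 1983f95, 1ee0858} — 3 commits.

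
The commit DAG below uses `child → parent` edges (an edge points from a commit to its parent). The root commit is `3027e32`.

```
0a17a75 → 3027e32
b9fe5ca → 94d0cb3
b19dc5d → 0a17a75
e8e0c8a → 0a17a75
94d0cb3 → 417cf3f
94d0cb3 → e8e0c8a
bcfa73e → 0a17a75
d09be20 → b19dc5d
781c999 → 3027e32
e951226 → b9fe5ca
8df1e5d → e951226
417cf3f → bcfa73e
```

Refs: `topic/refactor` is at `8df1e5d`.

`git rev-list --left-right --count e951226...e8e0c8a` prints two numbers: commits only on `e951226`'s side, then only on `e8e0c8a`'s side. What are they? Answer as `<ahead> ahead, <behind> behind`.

5 ahead, 0 behind

Reachable from e951226: {0a17a75, 3027e32, 417cf3f, 94d0cb3, b9fe5ca, bcfa73e, e8e0c8a, e951226}.
Reachable from e8e0c8a: {0a17a75, 3027e32, e8e0c8a}.
Only in e951226's history (ahead): {417cf3f, 94d0cb3, b9fe5ca, bcfa73e, e951226} — 5.
Only in e8e0c8a's history (behind): {} — 0.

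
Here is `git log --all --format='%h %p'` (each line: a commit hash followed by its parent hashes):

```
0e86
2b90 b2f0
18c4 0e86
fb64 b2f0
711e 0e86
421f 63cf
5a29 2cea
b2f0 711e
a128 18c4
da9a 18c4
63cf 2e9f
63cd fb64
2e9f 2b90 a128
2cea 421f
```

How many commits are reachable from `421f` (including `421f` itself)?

9

Walking parent pointers from 421f: reachable set = {0e86, 18c4, 2b90, 2e9f, 421f, 63cf, 711e, a128, b2f0}.
That is 9 commits.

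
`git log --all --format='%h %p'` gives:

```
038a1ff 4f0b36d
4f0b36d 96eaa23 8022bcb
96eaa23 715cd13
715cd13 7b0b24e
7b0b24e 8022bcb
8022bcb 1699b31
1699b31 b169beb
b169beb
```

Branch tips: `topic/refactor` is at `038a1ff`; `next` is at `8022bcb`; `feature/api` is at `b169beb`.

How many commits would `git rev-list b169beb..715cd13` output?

Reachable from 715cd13: {1699b31, 715cd13, 7b0b24e, 8022bcb, b169beb}.
Reachable from b169beb: {b169beb}.
In 715cd13's history but not b169beb's: {1699b31, 715cd13, 7b0b24e, 8022bcb} — 4 commits.

4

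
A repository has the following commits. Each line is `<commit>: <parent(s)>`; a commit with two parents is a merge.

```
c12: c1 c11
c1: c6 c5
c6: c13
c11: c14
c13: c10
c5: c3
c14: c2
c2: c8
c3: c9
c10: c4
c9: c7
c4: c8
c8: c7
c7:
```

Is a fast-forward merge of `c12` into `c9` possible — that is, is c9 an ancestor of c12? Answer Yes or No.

A fast-forward from c9 to c12 is possible iff c9 is an ancestor of c12.
Ancestors of c12: {c1, c10, c11, c12, c13, c14, c2, c3, c4, c5, c6, c7, c8, c9}.
c9 is among them, so fast-forward is possible.

Yes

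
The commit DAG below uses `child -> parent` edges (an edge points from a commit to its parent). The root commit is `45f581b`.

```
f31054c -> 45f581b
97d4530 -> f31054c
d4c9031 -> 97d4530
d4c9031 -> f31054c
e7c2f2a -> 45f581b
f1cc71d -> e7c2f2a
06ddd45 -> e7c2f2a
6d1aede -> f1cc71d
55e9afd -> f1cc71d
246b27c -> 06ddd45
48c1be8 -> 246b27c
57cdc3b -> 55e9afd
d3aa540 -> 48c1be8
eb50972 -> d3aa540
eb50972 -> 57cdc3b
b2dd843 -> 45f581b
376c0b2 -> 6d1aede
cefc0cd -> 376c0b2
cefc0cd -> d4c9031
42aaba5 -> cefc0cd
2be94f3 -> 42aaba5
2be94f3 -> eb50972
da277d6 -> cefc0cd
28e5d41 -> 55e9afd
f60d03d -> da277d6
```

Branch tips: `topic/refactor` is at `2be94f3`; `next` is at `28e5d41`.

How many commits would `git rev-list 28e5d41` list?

5

Walking parent pointers from 28e5d41: reachable set = {28e5d41, 45f581b, 55e9afd, e7c2f2a, f1cc71d}.
That is 5 commits.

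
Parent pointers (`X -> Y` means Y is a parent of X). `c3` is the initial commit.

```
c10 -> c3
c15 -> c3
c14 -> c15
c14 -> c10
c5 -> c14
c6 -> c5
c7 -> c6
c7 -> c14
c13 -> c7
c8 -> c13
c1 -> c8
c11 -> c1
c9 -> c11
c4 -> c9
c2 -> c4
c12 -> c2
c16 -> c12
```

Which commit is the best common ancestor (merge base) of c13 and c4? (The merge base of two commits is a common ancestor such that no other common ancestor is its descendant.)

c13

Ancestors of c13: {c10, c13, c14, c15, c3, c5, c6, c7}.
Ancestors of c4: {c1, c10, c11, c13, c14, c15, c3, c4, c5, c6, c7, c8, c9}.
Common ancestors: {c10, c13, c14, c15, c3, c5, c6, c7}.
Among these, c13 is not an ancestor of any other common ancestor — it is the merge base.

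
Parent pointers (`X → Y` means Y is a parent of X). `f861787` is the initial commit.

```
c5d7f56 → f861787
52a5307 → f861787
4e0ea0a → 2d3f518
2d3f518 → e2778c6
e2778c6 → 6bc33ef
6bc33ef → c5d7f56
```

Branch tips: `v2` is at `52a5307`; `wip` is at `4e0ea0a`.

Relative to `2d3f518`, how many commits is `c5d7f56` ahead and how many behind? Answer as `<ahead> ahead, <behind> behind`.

0 ahead, 3 behind

Reachable from c5d7f56: {c5d7f56, f861787}.
Reachable from 2d3f518: {2d3f518, 6bc33ef, c5d7f56, e2778c6, f861787}.
Only in c5d7f56's history (ahead): {} — 0.
Only in 2d3f518's history (behind): {2d3f518, 6bc33ef, e2778c6} — 3.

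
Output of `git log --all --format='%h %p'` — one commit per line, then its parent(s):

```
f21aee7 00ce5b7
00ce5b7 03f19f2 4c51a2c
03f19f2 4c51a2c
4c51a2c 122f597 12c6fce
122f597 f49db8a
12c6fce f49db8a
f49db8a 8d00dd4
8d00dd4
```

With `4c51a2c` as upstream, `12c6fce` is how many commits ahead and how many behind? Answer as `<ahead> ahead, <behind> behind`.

0 ahead, 2 behind

Reachable from 12c6fce: {12c6fce, 8d00dd4, f49db8a}.
Reachable from 4c51a2c: {122f597, 12c6fce, 4c51a2c, 8d00dd4, f49db8a}.
Only in 12c6fce's history (ahead): {} — 0.
Only in 4c51a2c's history (behind): {122f597, 4c51a2c} — 2.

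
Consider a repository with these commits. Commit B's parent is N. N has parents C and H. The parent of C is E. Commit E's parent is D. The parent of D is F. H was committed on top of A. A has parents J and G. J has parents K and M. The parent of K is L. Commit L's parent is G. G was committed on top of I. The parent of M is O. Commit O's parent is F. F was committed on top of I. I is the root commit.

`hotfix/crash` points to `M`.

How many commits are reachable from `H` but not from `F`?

8

Reachable from H: {A, F, G, H, I, J, K, L, M, O}.
Reachable from F: {F, I}.
In H's history but not F's: {A, G, H, J, K, L, M, O} — 8 commits.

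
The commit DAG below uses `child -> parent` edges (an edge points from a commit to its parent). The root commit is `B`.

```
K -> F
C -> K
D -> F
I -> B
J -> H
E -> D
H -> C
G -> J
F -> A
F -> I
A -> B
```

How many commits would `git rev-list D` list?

Walking parent pointers from D: reachable set = {A, B, D, F, I}.
That is 5 commits.

5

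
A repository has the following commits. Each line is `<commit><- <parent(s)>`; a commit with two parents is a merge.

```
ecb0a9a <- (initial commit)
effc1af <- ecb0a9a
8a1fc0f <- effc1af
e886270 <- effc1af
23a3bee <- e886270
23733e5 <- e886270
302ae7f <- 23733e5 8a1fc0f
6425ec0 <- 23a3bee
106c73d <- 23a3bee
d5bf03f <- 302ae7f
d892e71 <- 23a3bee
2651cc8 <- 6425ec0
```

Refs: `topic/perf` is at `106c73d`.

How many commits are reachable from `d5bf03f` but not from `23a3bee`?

4

Reachable from d5bf03f: {23733e5, 302ae7f, 8a1fc0f, d5bf03f, e886270, ecb0a9a, effc1af}.
Reachable from 23a3bee: {23a3bee, e886270, ecb0a9a, effc1af}.
In d5bf03f's history but not 23a3bee's: {23733e5, 302ae7f, 8a1fc0f, d5bf03f} — 4 commits.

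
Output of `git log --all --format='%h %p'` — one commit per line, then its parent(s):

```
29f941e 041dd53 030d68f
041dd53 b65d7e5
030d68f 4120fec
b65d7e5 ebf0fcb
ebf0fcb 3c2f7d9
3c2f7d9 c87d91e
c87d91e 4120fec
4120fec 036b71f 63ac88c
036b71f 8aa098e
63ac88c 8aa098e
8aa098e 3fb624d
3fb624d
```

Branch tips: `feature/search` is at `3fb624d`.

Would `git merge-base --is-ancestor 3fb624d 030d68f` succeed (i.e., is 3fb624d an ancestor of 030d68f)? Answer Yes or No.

Ancestors of 030d68f (commits reachable by following parents): {030d68f, 036b71f, 3fb624d, 4120fec, 63ac88c, 8aa098e}.
3fb624d is in that set, so it is an ancestor of 030d68f.

Yes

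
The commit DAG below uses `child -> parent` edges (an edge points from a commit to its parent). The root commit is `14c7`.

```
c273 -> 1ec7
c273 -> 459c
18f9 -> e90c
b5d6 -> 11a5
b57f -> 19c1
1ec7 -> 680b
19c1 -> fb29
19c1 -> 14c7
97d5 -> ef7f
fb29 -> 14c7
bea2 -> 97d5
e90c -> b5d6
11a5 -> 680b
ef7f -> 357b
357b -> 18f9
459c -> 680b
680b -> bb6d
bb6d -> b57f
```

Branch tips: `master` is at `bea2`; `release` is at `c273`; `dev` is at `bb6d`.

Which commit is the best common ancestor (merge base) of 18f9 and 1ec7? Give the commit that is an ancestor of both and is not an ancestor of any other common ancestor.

680b

Ancestors of 18f9: {11a5, 14c7, 18f9, 19c1, 680b, b57f, b5d6, bb6d, e90c, fb29}.
Ancestors of 1ec7: {14c7, 19c1, 1ec7, 680b, b57f, bb6d, fb29}.
Common ancestors: {14c7, 19c1, 680b, b57f, bb6d, fb29}.
Among these, 680b is not an ancestor of any other common ancestor — it is the merge base.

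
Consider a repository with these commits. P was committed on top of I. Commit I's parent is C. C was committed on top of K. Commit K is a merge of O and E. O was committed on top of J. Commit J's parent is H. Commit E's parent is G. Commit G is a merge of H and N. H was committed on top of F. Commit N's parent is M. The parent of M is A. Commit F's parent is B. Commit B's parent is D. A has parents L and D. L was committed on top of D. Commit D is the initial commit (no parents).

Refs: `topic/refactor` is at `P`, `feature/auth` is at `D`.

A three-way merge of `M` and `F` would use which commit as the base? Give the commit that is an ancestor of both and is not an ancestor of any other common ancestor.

Ancestors of M: {A, D, L, M}.
Ancestors of F: {B, D, F}.
Common ancestors: {D}.
The only common ancestor is D, so it is the merge base.

D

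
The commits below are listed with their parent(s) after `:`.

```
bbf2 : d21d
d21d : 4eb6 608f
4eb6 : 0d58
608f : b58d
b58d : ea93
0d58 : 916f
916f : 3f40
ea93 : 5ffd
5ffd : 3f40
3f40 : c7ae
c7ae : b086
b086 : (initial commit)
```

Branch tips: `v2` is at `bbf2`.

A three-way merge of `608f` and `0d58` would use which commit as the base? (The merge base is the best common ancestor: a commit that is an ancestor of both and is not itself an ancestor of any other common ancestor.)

Ancestors of 608f: {3f40, 5ffd, 608f, b086, b58d, c7ae, ea93}.
Ancestors of 0d58: {0d58, 3f40, 916f, b086, c7ae}.
Common ancestors: {3f40, b086, c7ae}.
Among these, 3f40 is not an ancestor of any other common ancestor — it is the merge base.

3f40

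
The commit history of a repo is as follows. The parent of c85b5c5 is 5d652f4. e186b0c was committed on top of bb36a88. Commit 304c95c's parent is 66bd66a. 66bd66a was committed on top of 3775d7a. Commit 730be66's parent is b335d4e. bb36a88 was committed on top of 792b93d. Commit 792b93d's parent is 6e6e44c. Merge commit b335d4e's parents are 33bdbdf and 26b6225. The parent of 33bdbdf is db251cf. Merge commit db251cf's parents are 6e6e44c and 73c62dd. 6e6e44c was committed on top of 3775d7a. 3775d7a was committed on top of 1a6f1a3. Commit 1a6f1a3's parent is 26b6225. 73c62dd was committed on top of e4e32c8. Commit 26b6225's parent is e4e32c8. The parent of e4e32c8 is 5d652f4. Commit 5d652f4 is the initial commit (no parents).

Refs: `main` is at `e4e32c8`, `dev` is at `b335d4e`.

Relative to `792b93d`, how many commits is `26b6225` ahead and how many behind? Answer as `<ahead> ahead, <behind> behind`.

0 ahead, 4 behind

Reachable from 26b6225: {26b6225, 5d652f4, e4e32c8}.
Reachable from 792b93d: {1a6f1a3, 26b6225, 3775d7a, 5d652f4, 6e6e44c, 792b93d, e4e32c8}.
Only in 26b6225's history (ahead): {} — 0.
Only in 792b93d's history (behind): {1a6f1a3, 3775d7a, 6e6e44c, 792b93d} — 4.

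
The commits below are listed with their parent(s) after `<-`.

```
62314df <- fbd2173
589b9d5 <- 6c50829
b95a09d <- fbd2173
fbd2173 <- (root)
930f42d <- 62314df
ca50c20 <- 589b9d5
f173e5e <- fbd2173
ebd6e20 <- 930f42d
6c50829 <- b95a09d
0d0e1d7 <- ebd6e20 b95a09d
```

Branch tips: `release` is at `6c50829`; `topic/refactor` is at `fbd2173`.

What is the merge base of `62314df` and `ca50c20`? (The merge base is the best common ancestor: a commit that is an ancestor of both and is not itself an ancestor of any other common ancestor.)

Ancestors of 62314df: {62314df, fbd2173}.
Ancestors of ca50c20: {589b9d5, 6c50829, b95a09d, ca50c20, fbd2173}.
Common ancestors: {fbd2173}.
The only common ancestor is fbd2173, so it is the merge base.

fbd2173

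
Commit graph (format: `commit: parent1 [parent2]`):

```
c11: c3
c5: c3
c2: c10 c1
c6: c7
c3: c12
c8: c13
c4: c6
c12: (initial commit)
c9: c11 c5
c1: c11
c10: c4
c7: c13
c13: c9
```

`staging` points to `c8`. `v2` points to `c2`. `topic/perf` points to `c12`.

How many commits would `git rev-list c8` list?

7

Walking parent pointers from c8: reachable set = {c11, c12, c13, c3, c5, c8, c9}.
That is 7 commits.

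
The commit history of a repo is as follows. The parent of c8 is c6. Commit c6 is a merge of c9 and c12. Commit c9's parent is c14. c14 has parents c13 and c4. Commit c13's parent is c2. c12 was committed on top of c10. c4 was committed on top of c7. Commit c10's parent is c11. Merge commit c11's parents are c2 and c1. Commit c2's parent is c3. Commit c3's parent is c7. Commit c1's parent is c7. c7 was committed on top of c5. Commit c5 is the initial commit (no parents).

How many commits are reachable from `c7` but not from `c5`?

Reachable from c7: {c5, c7}.
Reachable from c5: {c5}.
In c7's history but not c5's: {c7} — 1 commit.

1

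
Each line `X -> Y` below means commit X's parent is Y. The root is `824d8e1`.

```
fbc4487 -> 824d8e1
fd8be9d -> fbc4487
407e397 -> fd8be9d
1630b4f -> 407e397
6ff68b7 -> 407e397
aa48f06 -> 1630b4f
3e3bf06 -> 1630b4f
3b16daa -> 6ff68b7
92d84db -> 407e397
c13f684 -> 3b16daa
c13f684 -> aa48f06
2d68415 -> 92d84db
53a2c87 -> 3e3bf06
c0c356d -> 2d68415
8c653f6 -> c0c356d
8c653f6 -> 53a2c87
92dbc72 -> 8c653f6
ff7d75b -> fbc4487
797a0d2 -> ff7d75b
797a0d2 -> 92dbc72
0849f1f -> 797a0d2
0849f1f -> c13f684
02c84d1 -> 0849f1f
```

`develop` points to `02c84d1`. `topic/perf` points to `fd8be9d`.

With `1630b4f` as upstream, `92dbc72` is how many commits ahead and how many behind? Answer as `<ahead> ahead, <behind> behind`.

7 ahead, 0 behind

Reachable from 92dbc72: {1630b4f, 2d68415, 3e3bf06, 407e397, 53a2c87, 824d8e1, 8c653f6, 92d84db, 92dbc72, c0c356d, fbc4487, fd8be9d}.
Reachable from 1630b4f: {1630b4f, 407e397, 824d8e1, fbc4487, fd8be9d}.
Only in 92dbc72's history (ahead): {2d68415, 3e3bf06, 53a2c87, 8c653f6, 92d84db, 92dbc72, c0c356d} — 7.
Only in 1630b4f's history (behind): {} — 0.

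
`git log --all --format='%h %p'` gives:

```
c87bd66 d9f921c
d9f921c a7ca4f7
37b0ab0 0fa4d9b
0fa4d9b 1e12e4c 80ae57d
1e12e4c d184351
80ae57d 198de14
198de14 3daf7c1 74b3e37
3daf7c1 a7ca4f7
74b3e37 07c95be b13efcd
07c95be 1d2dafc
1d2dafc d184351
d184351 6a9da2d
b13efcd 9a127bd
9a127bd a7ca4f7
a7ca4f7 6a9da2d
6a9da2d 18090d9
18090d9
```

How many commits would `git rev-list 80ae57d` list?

Walking parent pointers from 80ae57d: reachable set = {07c95be, 18090d9, 198de14, 1d2dafc, 3daf7c1, 6a9da2d, 74b3e37, 80ae57d, 9a127bd, a7ca4f7, b13efcd, d184351}.
That is 12 commits.

12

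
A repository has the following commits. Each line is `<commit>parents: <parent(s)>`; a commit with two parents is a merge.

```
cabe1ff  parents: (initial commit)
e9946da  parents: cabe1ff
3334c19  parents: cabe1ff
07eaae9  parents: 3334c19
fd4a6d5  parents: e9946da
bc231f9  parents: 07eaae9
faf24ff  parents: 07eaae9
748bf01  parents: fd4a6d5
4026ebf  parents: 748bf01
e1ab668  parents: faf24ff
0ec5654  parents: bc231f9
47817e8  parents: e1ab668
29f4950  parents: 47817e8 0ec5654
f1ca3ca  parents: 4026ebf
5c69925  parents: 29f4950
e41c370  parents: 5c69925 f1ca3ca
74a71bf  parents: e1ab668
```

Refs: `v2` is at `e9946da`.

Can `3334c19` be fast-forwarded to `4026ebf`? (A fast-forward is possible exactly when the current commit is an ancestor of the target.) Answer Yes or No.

No

A fast-forward from 3334c19 to 4026ebf is possible iff 3334c19 is an ancestor of 4026ebf.
Ancestors of 4026ebf: {4026ebf, 748bf01, cabe1ff, e9946da, fd4a6d5}.
3334c19 is not among them, so fast-forward is not possible.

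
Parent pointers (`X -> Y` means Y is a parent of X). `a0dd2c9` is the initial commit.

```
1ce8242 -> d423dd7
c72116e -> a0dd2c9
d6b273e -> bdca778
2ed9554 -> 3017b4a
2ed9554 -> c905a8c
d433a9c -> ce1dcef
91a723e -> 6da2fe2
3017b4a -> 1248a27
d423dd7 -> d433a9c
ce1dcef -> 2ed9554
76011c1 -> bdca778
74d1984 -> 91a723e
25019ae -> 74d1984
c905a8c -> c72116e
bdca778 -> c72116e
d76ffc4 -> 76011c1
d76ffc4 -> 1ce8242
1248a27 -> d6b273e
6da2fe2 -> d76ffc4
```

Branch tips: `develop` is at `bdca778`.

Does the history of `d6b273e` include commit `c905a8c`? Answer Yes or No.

Ancestors of d6b273e: {a0dd2c9, bdca778, c72116e, d6b273e}.
c905a8c is not in that set, so it is not an ancestor of d6b273e.

No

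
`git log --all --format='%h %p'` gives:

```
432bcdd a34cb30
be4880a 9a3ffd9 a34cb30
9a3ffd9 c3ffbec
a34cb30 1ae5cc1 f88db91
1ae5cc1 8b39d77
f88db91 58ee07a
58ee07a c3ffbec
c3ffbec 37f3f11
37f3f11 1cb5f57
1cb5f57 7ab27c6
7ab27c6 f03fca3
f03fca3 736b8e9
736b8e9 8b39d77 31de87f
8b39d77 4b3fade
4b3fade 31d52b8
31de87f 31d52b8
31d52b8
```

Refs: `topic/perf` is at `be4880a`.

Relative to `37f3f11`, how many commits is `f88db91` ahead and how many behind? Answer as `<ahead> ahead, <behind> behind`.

Reachable from f88db91: {1cb5f57, 31d52b8, 31de87f, 37f3f11, 4b3fade, 58ee07a, 736b8e9, 7ab27c6, 8b39d77, c3ffbec, f03fca3, f88db91}.
Reachable from 37f3f11: {1cb5f57, 31d52b8, 31de87f, 37f3f11, 4b3fade, 736b8e9, 7ab27c6, 8b39d77, f03fca3}.
Only in f88db91's history (ahead): {58ee07a, c3ffbec, f88db91} — 3.
Only in 37f3f11's history (behind): {} — 0.

3 ahead, 0 behind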